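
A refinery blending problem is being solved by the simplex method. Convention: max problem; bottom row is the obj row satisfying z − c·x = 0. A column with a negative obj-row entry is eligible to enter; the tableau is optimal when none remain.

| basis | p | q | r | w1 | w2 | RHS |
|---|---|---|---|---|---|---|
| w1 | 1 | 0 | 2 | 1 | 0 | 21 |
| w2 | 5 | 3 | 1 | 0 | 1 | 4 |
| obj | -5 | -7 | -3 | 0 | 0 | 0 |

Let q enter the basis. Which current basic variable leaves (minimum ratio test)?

Column q entries and ratios — w1: 0 ≤ 0, skip; w2: 4/3 = 4/3.
Smallest ratio is 4/3 in the row of w2, so w2 leaves.

w2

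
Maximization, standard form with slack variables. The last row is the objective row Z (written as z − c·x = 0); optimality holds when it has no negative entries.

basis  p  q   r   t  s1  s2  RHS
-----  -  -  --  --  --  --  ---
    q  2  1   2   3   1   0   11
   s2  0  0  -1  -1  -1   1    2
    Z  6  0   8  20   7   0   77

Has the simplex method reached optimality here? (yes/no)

yes

Every Z-row coefficient is ≥ 0, so the tableau is optimal.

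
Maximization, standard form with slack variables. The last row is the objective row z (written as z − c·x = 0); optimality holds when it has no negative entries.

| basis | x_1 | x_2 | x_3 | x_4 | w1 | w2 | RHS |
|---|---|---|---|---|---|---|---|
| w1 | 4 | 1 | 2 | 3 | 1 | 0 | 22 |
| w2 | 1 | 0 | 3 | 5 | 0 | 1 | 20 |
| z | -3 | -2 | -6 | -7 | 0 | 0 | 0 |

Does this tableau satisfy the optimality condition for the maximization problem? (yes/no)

no

The z-row has a negative entry -7 in column x_4, so it is not optimal.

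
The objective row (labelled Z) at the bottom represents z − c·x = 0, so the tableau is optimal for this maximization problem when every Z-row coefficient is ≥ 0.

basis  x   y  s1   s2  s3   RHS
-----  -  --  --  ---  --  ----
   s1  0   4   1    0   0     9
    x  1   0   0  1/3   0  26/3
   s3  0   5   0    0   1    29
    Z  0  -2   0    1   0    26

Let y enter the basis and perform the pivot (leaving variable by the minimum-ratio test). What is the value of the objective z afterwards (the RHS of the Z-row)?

Ratio test on column y — row 1: 9/4 = 9/4; row 2: entry 0 ≤ 0; row 3: 29/5 = 29/5. Minimum is 9/4 at row 1 (s1 leaves); pivot element 4.
Pivot on row 1; the Z-row RHS becomes 26 − (-2)·(9/4) = 61/2.

61/2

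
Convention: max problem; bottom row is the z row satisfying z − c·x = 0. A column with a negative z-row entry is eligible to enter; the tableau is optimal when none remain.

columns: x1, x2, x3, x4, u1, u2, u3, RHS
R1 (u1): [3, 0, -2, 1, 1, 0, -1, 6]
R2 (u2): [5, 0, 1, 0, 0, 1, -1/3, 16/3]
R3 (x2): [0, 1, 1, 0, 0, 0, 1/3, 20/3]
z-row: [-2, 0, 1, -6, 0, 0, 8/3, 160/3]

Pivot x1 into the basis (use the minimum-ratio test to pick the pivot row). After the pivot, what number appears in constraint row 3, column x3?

Ratio test on column x1 — row 1: 6/3 = 2; row 2: (16/3)/5 = 16/15; row 3: entry 0 ≤ 0. Minimum is 16/15 at row 2 (u2 leaves); pivot element 5.
Divide row 2 by 5; eliminate column x1 from the other rows.
Row 3 update in column x3: 1 − 0·(1/5) = 1.

1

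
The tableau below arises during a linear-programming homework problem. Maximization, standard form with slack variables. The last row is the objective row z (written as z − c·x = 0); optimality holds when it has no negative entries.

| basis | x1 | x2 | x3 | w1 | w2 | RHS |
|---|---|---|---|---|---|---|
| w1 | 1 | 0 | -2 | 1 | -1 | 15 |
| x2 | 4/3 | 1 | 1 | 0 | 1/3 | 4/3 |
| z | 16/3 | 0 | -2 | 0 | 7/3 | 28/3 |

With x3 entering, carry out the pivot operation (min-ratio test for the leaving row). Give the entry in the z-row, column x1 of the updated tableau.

Ratio test on column x3 — row 1: entry -2 ≤ 0; row 2: (4/3)/1 = 4/3. Minimum is 4/3 at row 2 (x2 leaves); pivot element 1.
Divide row 2 by 1; eliminate column x3 from the other rows.
z-row update in column x1: 16/3 − (-2)·(4/3) = 8.

8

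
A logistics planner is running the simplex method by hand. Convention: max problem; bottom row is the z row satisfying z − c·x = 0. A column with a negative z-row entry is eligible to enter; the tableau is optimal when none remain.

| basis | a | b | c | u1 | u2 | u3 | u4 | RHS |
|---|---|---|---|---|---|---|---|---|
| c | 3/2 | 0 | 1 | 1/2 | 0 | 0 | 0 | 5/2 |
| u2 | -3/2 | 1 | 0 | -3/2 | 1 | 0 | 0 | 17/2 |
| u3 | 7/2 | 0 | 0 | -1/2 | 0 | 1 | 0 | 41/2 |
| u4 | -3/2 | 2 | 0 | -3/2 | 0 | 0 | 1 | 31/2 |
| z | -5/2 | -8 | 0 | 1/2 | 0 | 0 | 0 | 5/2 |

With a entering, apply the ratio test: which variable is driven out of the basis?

Column a entries and ratios — c: (5/2)/(3/2) = 5/3; u2: -3/2 ≤ 0, skip; u3: (41/2)/(7/2) = 41/7; u4: -3/2 ≤ 0, skip.
Smallest ratio is 5/3 in the row of c, so c leaves.

c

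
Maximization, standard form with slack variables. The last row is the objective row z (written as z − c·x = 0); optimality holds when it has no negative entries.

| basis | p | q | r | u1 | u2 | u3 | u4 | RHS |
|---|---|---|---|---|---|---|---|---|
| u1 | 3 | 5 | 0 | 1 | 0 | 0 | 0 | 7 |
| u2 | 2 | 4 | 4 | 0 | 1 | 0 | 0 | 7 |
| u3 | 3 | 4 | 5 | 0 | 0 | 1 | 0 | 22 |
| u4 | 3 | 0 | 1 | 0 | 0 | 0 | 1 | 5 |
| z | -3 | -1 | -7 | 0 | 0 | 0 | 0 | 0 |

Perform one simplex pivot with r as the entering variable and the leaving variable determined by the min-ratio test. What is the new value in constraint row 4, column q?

-1

Ratio test on column r — row 1: entry 0 ≤ 0; row 2: 7/4 = 7/4; row 3: 22/5 = 22/5; row 4: 5/1 = 5. Minimum is 7/4 at row 2 (u2 leaves); pivot element 4.
Divide row 2 by 4; eliminate column r from the other rows.
Row 4 update in column q: 0 − 1·1 = -1.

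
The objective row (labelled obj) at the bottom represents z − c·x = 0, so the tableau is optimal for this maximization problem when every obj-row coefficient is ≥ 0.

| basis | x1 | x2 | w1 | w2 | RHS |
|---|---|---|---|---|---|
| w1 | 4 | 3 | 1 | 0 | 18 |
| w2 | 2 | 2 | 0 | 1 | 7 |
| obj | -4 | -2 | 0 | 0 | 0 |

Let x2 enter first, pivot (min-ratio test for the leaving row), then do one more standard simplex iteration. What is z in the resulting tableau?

Ratio test on column x2 — row 1: 18/3 = 6; row 2: 7/2 = 7/2. Minimum is 7/2 at row 2 (w2 leaves); pivot element 2.
Pivot on row 2; the obj-row RHS becomes 0 − (-2)·(7/2) = 7.
Next entering variable (most negative obj-row entry -2): x1.
Ratio test on column x1 — row 1: (15/2)/1 = 15/2; row 2: (7/2)/1 = 7/2. Minimum is 7/2 at row 2 (x2 leaves); pivot element 1.
After the second pivot the obj-row RHS is 7 − (-2)·(7/2) = 14.

14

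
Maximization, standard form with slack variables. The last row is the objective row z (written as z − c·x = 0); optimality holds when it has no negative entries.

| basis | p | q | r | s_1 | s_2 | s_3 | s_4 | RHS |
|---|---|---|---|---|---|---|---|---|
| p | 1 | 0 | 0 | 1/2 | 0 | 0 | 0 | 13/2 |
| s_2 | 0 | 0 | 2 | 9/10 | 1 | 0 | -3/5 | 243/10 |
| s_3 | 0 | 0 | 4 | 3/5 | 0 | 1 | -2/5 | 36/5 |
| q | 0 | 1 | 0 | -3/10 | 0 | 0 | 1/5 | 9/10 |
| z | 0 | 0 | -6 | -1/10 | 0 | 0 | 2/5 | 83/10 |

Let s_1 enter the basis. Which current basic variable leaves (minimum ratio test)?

Column s_1 entries and ratios — p: (13/2)/(1/2) = 13; s_2: (243/10)/(9/10) = 27; s_3: (36/5)/(3/5) = 12; q: -3/10 ≤ 0, skip.
Smallest ratio is 12 in the row of s_3, so s_3 leaves.

s_3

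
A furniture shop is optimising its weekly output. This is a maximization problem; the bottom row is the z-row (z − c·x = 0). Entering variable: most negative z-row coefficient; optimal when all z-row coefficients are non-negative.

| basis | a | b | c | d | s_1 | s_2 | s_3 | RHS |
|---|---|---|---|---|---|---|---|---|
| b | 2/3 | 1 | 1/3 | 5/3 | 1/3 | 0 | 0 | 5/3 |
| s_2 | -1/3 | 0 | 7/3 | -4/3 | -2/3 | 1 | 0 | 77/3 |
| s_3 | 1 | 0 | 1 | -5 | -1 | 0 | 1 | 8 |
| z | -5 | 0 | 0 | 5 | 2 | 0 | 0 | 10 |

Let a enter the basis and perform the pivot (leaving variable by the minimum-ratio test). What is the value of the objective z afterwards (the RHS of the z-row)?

45/2

Ratio test on column a — row 1: (5/3)/(2/3) = 5/2; row 2: entry -1/3 ≤ 0; row 3: 8/1 = 8. Minimum is 5/2 at row 1 (b leaves); pivot element 2/3.
Pivot on row 1; the z-row RHS becomes 10 − (-5)·(5/2) = 45/2.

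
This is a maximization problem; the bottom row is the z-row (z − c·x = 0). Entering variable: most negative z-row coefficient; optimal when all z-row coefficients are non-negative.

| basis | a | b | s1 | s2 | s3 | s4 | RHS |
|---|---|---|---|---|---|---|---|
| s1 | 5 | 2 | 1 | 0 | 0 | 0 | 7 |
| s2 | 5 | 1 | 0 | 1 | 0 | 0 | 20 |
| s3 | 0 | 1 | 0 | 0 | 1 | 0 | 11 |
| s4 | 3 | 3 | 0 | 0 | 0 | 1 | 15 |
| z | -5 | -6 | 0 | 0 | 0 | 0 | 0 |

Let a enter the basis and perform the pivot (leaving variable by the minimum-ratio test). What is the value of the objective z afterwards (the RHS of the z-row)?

Ratio test on column a — row 1: 7/5 = 7/5; row 2: 20/5 = 4; row 3: entry 0 ≤ 0; row 4: 15/3 = 5. Minimum is 7/5 at row 1 (s1 leaves); pivot element 5.
Pivot on row 1; the z-row RHS becomes 0 − (-5)·(7/5) = 7.

7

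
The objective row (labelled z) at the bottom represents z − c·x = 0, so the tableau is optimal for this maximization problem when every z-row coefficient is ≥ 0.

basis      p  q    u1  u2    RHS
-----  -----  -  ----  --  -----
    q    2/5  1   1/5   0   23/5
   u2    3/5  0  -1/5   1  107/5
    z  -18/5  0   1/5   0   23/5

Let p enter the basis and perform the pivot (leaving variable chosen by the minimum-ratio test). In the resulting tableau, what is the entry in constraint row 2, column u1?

Ratio test on column p — row 1: (23/5)/(2/5) = 23/2; row 2: (107/5)/(3/5) = 107/3. Minimum is 23/2 at row 1 (q leaves); pivot element 2/5.
Divide row 1 by 2/5; eliminate column p from the other rows.
Row 2 update in column u1: -1/5 − (3/5)·(1/2) = -1/2.

-1/2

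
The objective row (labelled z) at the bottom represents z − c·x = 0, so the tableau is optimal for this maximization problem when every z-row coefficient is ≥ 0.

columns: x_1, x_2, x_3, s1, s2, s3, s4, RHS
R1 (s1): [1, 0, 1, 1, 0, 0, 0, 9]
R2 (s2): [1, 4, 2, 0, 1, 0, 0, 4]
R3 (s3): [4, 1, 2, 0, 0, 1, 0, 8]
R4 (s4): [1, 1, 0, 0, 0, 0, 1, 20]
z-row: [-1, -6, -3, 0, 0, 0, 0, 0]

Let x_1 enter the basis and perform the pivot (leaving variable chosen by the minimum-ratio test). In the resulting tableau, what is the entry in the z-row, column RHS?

2

Ratio test on column x_1 — row 1: 9/1 = 9; row 2: 4/1 = 4; row 3: 8/4 = 2; row 4: 20/1 = 20. Minimum is 2 at row 3 (s3 leaves); pivot element 4.
Divide row 3 by 4; eliminate column x_1 from the other rows.
z-row update in column RHS: 0 − (-1)·2 = 2.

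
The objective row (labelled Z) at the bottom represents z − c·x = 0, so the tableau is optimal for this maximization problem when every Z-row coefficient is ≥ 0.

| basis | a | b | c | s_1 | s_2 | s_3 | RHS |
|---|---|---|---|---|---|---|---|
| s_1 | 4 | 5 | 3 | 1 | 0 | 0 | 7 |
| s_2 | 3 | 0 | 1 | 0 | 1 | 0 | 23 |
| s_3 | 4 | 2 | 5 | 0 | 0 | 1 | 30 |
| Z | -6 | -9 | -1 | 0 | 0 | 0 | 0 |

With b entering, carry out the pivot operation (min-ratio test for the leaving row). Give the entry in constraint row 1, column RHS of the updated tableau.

Ratio test on column b — row 1: 7/5 = 7/5; row 2: entry 0 ≤ 0; row 3: 30/2 = 15. Minimum is 7/5 at row 1 (s_1 leaves); pivot element 5.
Divide row 1 by 5; eliminate column b from the other rows.
In the new row 1, the RHS entry is the old entry divided by the pivot: 7/5 = 7/5.

7/5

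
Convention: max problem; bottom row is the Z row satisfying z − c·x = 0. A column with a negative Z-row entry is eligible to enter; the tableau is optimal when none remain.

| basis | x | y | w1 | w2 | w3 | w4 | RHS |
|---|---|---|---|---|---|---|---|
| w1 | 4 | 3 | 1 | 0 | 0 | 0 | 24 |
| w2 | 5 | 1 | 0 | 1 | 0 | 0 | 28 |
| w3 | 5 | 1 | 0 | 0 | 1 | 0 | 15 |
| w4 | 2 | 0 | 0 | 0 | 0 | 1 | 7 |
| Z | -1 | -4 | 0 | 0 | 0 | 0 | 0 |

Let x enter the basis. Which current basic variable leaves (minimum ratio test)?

w3

Column x entries and ratios — w1: 24/4 = 6; w2: 28/5 = 28/5; w3: 15/5 = 3; w4: 7/2 = 7/2.
Smallest ratio is 3 in the row of w3, so w3 leaves.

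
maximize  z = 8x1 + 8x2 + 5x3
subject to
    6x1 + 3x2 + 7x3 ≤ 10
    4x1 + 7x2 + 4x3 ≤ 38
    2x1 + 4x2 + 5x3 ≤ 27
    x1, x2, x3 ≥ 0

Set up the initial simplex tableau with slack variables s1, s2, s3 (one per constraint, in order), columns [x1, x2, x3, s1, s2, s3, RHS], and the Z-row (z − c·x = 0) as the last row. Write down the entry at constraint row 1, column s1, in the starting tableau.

1

Slack s1 belongs to constraint 1; its column is the unit vector e_1, so the entry in row 1 is 1.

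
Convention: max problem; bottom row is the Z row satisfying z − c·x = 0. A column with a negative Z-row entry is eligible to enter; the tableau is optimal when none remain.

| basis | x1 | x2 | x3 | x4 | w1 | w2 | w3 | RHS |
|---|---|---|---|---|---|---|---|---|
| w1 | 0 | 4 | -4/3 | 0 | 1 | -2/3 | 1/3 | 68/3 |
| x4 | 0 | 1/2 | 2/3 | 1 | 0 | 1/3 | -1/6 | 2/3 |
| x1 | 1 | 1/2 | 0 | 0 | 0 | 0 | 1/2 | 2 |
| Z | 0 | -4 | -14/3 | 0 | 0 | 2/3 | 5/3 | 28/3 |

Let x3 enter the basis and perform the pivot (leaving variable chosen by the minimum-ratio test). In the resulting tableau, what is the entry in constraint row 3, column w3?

1/2

Ratio test on column x3 — row 1: entry -4/3 ≤ 0; row 2: (2/3)/(2/3) = 1; row 3: entry 0 ≤ 0. Minimum is 1 at row 2 (x4 leaves); pivot element 2/3.
Divide row 2 by 2/3; eliminate column x3 from the other rows.
Row 3 update in column w3: 1/2 − 0·(-1/4) = 1/2.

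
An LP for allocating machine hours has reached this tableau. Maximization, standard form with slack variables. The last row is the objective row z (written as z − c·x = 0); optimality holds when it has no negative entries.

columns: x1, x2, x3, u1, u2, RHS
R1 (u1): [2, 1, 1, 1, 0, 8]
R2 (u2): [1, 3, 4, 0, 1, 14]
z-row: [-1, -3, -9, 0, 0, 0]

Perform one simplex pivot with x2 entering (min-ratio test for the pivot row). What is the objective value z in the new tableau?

Ratio test on column x2 — row 1: 8/1 = 8; row 2: 14/3 = 14/3. Minimum is 14/3 at row 2 (u2 leaves); pivot element 3.
Pivot on row 2; the z-row RHS becomes 0 − (-3)·(14/3) = 14.

14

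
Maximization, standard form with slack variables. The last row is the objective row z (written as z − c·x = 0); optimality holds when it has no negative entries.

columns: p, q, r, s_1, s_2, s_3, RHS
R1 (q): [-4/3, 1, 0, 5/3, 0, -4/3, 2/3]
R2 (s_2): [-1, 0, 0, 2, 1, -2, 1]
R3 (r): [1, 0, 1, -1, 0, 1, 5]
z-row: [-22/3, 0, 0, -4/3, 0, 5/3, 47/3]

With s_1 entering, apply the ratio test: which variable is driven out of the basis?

q

Column s_1 entries and ratios — q: (2/3)/(5/3) = 2/5; s_2: 1/2 = 1/2; r: -1 ≤ 0, skip.
Smallest ratio is 2/5 in the row of q, so q leaves.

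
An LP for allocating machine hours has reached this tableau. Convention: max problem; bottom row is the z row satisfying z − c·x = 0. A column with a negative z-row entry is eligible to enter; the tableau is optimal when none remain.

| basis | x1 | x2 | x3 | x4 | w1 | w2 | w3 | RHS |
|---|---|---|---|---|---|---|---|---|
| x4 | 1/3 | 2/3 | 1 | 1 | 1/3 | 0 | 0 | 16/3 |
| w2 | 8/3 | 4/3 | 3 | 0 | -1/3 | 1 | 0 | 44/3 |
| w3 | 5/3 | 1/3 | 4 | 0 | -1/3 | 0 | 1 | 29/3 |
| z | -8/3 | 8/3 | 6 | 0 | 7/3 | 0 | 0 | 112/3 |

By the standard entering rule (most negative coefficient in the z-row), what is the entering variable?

Negative z-row entries: x1: -8/3.
The most negative is -8/3 in column x1, so x1 enters.

x1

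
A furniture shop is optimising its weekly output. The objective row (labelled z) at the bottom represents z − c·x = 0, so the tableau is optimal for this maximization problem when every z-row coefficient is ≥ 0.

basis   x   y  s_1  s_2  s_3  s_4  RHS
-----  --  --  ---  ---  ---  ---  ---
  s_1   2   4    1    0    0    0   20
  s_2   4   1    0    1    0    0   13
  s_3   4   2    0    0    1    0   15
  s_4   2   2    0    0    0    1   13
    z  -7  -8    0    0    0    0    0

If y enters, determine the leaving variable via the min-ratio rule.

Column y entries and ratios — s_1: 20/4 = 5; s_2: 13/1 = 13; s_3: 15/2 = 15/2; s_4: 13/2 = 13/2.
Smallest ratio is 5 in the row of s_1, so s_1 leaves.

s_1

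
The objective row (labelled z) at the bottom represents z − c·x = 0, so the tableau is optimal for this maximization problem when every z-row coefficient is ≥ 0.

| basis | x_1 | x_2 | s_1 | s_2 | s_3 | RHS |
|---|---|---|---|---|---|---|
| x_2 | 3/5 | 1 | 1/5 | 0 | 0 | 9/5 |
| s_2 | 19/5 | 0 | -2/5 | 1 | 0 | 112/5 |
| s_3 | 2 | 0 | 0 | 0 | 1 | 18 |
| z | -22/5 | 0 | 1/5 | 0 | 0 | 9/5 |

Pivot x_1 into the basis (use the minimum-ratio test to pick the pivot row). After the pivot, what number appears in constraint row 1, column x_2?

5/3

Ratio test on column x_1 — row 1: (9/5)/(3/5) = 3; row 2: (112/5)/(19/5) = 112/19; row 3: 18/2 = 9. Minimum is 3 at row 1 (x_2 leaves); pivot element 3/5.
Divide row 1 by 3/5; eliminate column x_1 from the other rows.
In the new row 1, the x_2 entry is the old entry divided by the pivot: 1/(3/5) = 5/3.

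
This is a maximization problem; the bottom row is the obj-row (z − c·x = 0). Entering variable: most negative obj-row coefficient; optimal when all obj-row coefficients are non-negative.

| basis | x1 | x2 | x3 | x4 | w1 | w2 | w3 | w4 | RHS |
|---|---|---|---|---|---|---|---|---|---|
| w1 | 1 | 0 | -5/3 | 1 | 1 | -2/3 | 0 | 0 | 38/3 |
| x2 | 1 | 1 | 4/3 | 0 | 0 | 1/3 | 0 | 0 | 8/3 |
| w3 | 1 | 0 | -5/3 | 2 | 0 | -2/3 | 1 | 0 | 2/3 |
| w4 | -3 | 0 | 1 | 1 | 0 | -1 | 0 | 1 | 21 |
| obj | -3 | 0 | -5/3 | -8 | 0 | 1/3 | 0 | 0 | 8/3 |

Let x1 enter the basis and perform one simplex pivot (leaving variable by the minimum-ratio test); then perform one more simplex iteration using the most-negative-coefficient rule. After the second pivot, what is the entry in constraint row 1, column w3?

Ratio test on column x1 — row 1: (38/3)/1 = 38/3; row 2: (8/3)/1 = 8/3; row 3: (2/3)/1 = 2/3; row 4: entry -3 ≤ 0. Minimum is 2/3 at row 3 (w3 leaves); pivot element 1.
Divide row 3 by 1; eliminate column x1 from the other rows.
Second iteration: most negative obj-row entry is -20/3 in column x3, so x3 enters.
Ratio test on column x3 — row 1: entry 0 ≤ 0; row 2: 2/3 = 2/3; row 3: entry -5/3 ≤ 0; row 4: entry -4 ≤ 0. Minimum is 2/3 at row 2 (x2 leaves); pivot element 3.
Divide row 2 by 3; eliminate column x3 from the other rows.
After both pivots, the entry at constraint row 1, column w3 is -1.

-1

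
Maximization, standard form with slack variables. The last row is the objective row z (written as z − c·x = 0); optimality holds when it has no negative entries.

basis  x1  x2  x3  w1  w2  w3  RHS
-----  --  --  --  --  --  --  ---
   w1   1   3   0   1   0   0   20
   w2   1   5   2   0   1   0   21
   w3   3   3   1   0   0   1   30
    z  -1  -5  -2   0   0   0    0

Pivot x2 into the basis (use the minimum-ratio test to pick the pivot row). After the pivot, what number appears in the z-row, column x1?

0

Ratio test on column x2 — row 1: 20/3 = 20/3; row 2: 21/5 = 21/5; row 3: 30/3 = 10. Minimum is 21/5 at row 2 (w2 leaves); pivot element 5.
Divide row 2 by 5; eliminate column x2 from the other rows.
z-row update in column x1: -1 − (-5)·(1/5) = 0.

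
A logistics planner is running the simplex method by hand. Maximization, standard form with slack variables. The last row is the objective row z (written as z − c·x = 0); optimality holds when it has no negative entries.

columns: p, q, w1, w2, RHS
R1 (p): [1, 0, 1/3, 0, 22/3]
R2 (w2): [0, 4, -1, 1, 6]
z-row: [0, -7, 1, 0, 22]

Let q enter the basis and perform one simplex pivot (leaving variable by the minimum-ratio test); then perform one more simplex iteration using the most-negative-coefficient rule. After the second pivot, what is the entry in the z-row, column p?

Ratio test on column q — row 1: entry 0 ≤ 0; row 2: 6/4 = 3/2. Minimum is 3/2 at row 2 (w2 leaves); pivot element 4.
Divide row 2 by 4; eliminate column q from the other rows.
Second iteration: most negative z-row entry is -3/4 in column w1, so w1 enters.
Ratio test on column w1 — row 1: (22/3)/(1/3) = 22; row 2: entry -1/4 ≤ 0. Minimum is 22 at row 1 (p leaves); pivot element 1/3.
Divide row 1 by 1/3; eliminate column w1 from the other rows.
After both pivots, the entry at the z-row, column p is 9/4.

9/4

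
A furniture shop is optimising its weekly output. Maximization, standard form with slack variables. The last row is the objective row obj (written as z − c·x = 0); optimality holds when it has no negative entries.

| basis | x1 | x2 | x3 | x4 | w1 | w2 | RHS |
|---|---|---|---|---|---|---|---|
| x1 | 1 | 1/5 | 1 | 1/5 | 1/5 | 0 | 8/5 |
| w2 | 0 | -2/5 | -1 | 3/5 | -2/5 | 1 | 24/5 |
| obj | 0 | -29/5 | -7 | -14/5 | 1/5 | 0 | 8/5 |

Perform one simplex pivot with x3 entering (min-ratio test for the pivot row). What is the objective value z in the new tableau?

64/5

Ratio test on column x3 — row 1: (8/5)/1 = 8/5; row 2: entry -1 ≤ 0. Minimum is 8/5 at row 1 (x1 leaves); pivot element 1.
Pivot on row 1; the obj-row RHS becomes 8/5 − (-7)·(8/5) = 64/5.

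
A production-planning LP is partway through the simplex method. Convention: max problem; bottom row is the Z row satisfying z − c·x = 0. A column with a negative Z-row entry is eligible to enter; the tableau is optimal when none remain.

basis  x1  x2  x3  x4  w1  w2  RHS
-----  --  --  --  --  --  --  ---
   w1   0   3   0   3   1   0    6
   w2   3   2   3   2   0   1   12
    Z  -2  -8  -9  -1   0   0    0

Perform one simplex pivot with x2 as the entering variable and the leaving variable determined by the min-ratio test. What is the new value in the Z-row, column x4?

7

Ratio test on column x2 — row 1: 6/3 = 2; row 2: 12/2 = 6. Minimum is 2 at row 1 (w1 leaves); pivot element 3.
Divide row 1 by 3; eliminate column x2 from the other rows.
Z-row update in column x4: -1 − (-8)·1 = 7.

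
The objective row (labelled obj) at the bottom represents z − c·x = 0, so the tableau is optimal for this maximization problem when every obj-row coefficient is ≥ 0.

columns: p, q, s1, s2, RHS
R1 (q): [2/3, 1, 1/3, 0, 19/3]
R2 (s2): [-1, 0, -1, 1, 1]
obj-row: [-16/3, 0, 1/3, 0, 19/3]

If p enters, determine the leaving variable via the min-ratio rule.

q

Column p entries and ratios — q: (19/3)/(2/3) = 19/2; s2: -1 ≤ 0, skip.
Smallest ratio is 19/2 in the row of q, so q leaves.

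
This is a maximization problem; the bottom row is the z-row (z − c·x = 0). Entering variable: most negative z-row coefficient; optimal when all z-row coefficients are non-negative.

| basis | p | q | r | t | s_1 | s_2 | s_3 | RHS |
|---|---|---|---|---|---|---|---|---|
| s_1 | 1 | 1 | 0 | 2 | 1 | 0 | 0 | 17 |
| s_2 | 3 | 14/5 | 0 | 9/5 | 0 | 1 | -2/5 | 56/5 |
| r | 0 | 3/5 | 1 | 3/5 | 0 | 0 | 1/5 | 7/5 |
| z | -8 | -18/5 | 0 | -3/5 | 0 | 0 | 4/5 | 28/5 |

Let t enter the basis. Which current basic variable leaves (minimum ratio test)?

r

Column t entries and ratios — s_1: 17/2 = 17/2; s_2: (56/5)/(9/5) = 56/9; r: (7/5)/(3/5) = 7/3.
Smallest ratio is 7/3 in the row of r, so r leaves.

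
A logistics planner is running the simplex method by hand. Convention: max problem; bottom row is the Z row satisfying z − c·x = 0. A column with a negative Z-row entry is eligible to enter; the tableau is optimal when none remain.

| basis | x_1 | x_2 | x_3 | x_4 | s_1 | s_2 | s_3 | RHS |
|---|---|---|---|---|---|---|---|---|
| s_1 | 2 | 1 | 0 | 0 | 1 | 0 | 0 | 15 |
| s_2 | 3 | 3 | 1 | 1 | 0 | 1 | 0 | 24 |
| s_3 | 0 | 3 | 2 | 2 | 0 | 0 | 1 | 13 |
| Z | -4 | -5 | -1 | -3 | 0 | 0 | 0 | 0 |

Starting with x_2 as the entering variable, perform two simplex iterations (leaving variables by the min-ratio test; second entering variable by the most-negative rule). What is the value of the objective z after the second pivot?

109/3

Ratio test on column x_2 — row 1: 15/1 = 15; row 2: 24/3 = 8; row 3: 13/3 = 13/3. Minimum is 13/3 at row 3 (s_3 leaves); pivot element 3.
Pivot on row 3; the Z-row RHS becomes 0 − (-5)·(13/3) = 65/3.
Next entering variable (most negative Z-row entry -4): x_1.
Ratio test on column x_1 — row 1: (32/3)/2 = 16/3; row 2: 11/3 = 11/3; row 3: entry 0 ≤ 0. Minimum is 11/3 at row 2 (s_2 leaves); pivot element 3.
After the second pivot the Z-row RHS is 65/3 − (-4)·(11/3) = 109/3.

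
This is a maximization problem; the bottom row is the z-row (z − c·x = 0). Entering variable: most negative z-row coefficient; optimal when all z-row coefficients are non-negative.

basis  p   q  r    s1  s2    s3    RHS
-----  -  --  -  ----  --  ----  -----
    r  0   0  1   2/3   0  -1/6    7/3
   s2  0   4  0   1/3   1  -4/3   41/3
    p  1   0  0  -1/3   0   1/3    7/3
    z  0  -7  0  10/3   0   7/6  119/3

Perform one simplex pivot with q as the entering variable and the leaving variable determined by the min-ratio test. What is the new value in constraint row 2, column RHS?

41/12

Ratio test on column q — row 1: entry 0 ≤ 0; row 2: (41/3)/4 = 41/12; row 3: entry 0 ≤ 0. Minimum is 41/12 at row 2 (s2 leaves); pivot element 4.
Divide row 2 by 4; eliminate column q from the other rows.
In the new row 2, the RHS entry is the old entry divided by the pivot: (41/3)/4 = 41/12.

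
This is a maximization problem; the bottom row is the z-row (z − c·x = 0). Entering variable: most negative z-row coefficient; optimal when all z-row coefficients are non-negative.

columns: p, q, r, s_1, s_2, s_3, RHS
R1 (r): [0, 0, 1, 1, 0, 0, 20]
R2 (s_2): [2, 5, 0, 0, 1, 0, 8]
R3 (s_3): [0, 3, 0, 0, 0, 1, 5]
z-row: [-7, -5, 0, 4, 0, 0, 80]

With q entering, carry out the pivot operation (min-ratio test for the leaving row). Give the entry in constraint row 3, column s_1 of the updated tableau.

0

Ratio test on column q — row 1: entry 0 ≤ 0; row 2: 8/5 = 8/5; row 3: 5/3 = 5/3. Minimum is 8/5 at row 2 (s_2 leaves); pivot element 5.
Divide row 2 by 5; eliminate column q from the other rows.
Row 3 update in column s_1: 0 − 3·0 = 0.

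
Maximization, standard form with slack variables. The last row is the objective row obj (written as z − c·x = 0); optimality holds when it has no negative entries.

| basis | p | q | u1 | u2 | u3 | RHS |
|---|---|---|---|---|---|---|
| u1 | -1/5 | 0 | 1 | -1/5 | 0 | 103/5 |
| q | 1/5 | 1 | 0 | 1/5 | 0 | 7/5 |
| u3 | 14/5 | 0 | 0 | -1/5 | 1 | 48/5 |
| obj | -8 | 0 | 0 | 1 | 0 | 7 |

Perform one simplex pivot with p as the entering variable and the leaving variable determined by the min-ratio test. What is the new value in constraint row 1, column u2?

Ratio test on column p — row 1: entry -1/5 ≤ 0; row 2: (7/5)/(1/5) = 7; row 3: (48/5)/(14/5) = 24/7. Minimum is 24/7 at row 3 (u3 leaves); pivot element 14/5.
Divide row 3 by 14/5; eliminate column p from the other rows.
Row 1 update in column u2: -1/5 − (-1/5)·(-1/14) = -3/14.

-3/14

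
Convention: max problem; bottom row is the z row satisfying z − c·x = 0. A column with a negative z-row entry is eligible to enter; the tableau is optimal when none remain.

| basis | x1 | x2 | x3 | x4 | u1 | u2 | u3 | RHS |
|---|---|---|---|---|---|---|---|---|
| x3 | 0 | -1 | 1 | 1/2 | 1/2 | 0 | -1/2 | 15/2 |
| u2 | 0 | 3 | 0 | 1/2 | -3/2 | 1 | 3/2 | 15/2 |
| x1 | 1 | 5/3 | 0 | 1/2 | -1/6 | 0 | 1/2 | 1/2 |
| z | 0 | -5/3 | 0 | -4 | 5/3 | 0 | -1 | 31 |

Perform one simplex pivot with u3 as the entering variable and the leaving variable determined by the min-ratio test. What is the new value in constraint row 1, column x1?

1

Ratio test on column u3 — row 1: entry -1/2 ≤ 0; row 2: (15/2)/(3/2) = 5; row 3: (1/2)/(1/2) = 1. Minimum is 1 at row 3 (x1 leaves); pivot element 1/2.
Divide row 3 by 1/2; eliminate column u3 from the other rows.
Row 1 update in column x1: 0 − (-1/2)·2 = 1.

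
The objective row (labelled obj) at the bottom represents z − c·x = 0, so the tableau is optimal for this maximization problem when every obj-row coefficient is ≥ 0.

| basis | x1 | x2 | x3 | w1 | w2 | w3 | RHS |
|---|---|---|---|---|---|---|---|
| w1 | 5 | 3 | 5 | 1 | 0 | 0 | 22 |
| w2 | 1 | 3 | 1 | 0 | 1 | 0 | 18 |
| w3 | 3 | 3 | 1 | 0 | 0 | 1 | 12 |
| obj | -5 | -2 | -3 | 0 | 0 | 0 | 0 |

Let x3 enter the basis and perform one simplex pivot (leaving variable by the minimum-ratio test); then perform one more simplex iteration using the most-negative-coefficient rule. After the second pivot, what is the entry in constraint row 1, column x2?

Ratio test on column x3 — row 1: 22/5 = 22/5; row 2: 18/1 = 18; row 3: 12/1 = 12. Minimum is 22/5 at row 1 (w1 leaves); pivot element 5.
Divide row 1 by 5; eliminate column x3 from the other rows.
Second iteration: most negative obj-row entry is -2 in column x1, so x1 enters.
Ratio test on column x1 — row 1: (22/5)/1 = 22/5; row 2: entry 0 ≤ 0; row 3: (38/5)/2 = 19/5. Minimum is 19/5 at row 3 (w3 leaves); pivot element 2.
Divide row 3 by 2; eliminate column x1 from the other rows.
After both pivots, the entry at constraint row 1, column x2 is -3/5.

-3/5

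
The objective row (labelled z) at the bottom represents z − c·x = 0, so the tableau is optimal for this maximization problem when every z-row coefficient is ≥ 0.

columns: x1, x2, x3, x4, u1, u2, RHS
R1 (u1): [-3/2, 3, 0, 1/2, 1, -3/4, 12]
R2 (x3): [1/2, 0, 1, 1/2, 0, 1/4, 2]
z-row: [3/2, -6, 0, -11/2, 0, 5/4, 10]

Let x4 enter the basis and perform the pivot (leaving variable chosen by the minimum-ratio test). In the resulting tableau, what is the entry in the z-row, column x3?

11

Ratio test on column x4 — row 1: 12/(1/2) = 24; row 2: 2/(1/2) = 4. Minimum is 4 at row 2 (x3 leaves); pivot element 1/2.
Divide row 2 by 1/2; eliminate column x4 from the other rows.
z-row update in column x3: 0 − (-11/2)·2 = 11.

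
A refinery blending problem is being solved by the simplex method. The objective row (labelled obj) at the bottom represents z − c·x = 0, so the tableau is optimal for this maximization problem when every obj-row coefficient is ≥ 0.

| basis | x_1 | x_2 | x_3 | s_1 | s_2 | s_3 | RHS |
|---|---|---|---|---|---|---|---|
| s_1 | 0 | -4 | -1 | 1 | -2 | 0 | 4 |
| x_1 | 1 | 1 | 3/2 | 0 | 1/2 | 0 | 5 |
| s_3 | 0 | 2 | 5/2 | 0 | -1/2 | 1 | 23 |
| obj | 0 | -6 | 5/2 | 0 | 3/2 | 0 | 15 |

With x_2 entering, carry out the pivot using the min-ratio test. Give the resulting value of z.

Ratio test on column x_2 — row 1: entry -4 ≤ 0; row 2: 5/1 = 5; row 3: 23/2 = 23/2. Minimum is 5 at row 2 (x_1 leaves); pivot element 1.
Pivot on row 2; the obj-row RHS becomes 15 − (-6)·5 = 45.

45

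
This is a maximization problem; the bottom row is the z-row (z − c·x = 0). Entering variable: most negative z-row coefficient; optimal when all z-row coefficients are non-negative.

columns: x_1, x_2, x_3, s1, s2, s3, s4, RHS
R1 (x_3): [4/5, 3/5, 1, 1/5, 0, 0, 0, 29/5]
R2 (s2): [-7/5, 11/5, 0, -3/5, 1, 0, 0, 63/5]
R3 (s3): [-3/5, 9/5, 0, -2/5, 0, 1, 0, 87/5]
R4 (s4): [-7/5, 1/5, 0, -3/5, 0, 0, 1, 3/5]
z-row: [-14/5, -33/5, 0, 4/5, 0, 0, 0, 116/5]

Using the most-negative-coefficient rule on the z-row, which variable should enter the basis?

x_2

Negative z-row entries: x_1: -14/5, x_2: -33/5.
The most negative is -33/5 in column x_2, so x_2 enters.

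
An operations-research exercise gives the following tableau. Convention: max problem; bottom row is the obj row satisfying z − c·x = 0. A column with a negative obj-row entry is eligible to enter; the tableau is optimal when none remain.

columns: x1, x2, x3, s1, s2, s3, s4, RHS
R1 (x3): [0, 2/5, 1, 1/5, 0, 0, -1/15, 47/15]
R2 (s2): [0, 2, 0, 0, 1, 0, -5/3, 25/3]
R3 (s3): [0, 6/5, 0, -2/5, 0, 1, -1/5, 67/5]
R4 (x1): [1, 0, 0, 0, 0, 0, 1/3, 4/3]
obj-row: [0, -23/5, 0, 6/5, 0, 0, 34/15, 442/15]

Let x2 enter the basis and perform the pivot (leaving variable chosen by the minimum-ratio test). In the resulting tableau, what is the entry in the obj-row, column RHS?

Ratio test on column x2 — row 1: (47/15)/(2/5) = 47/6; row 2: (25/3)/2 = 25/6; row 3: (67/5)/(6/5) = 67/6; row 4: entry 0 ≤ 0. Minimum is 25/6 at row 2 (s2 leaves); pivot element 2.
Divide row 2 by 2; eliminate column x2 from the other rows.
obj-row update in column RHS: 442/15 − (-23/5)·(25/6) = 1459/30.

1459/30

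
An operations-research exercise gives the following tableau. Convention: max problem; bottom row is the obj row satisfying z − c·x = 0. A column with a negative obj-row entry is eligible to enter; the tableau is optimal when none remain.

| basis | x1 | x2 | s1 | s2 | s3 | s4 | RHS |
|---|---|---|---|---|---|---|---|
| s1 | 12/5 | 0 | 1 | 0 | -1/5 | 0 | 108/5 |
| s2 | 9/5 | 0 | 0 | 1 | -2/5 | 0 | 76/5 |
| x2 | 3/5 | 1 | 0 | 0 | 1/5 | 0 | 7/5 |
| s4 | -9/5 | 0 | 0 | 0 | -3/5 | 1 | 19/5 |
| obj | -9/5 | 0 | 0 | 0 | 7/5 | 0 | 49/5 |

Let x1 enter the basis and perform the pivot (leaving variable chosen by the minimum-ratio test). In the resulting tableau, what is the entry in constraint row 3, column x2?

Ratio test on column x1 — row 1: (108/5)/(12/5) = 9; row 2: (76/5)/(9/5) = 76/9; row 3: (7/5)/(3/5) = 7/3; row 4: entry -9/5 ≤ 0. Minimum is 7/3 at row 3 (x2 leaves); pivot element 3/5.
Divide row 3 by 3/5; eliminate column x1 from the other rows.
In the new row 3, the x2 entry is the old entry divided by the pivot: 1/(3/5) = 5/3.

5/3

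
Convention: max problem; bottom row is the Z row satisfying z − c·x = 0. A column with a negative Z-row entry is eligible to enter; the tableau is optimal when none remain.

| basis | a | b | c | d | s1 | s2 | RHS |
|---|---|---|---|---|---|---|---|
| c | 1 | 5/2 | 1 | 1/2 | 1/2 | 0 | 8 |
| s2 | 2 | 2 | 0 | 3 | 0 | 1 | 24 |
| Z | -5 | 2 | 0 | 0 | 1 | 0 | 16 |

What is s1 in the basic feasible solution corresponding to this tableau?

0

s1 is not in the basis, so in the current basic feasible solution s1 = 0.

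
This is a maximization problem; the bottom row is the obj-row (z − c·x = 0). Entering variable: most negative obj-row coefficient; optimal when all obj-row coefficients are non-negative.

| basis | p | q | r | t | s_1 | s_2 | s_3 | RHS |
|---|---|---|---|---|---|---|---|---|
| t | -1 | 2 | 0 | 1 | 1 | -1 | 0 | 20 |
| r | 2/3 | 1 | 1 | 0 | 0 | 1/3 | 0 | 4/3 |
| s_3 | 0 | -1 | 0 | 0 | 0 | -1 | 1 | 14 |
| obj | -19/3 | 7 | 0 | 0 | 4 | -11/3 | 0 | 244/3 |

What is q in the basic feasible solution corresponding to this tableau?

0

q is not in the basis, so in the current basic feasible solution q = 0.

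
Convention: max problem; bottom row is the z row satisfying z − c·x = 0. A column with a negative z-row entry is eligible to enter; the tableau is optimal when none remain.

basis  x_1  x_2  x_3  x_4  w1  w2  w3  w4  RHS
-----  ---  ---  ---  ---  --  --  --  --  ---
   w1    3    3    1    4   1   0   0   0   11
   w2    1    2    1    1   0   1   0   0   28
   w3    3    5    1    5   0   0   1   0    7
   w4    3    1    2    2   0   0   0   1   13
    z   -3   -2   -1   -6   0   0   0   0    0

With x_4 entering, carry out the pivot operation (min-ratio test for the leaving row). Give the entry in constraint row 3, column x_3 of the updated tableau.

Ratio test on column x_4 — row 1: 11/4 = 11/4; row 2: 28/1 = 28; row 3: 7/5 = 7/5; row 4: 13/2 = 13/2. Minimum is 7/5 at row 3 (w3 leaves); pivot element 5.
Divide row 3 by 5; eliminate column x_4 from the other rows.
In the new row 3, the x_3 entry is the old entry divided by the pivot: 1/5 = 1/5.

1/5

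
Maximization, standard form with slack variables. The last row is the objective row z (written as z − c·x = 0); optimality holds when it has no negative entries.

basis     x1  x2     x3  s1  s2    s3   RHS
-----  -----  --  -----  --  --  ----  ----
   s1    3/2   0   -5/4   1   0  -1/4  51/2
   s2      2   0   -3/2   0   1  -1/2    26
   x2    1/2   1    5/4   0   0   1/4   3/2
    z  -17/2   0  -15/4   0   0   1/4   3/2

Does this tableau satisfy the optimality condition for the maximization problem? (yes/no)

no

The z-row has a negative entry -17/2 in column x1, so it is not optimal.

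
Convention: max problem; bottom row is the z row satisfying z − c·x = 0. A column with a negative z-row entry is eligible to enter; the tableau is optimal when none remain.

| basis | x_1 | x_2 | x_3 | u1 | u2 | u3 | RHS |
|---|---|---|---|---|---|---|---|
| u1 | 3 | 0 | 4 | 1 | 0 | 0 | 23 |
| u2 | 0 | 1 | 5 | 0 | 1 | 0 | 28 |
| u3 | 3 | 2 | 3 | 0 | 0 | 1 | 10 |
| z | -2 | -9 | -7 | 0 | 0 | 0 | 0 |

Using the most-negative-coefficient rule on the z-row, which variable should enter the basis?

Negative z-row entries: x_1: -2, x_2: -9, x_3: -7.
The most negative is -9 in column x_2, so x_2 enters.

x_2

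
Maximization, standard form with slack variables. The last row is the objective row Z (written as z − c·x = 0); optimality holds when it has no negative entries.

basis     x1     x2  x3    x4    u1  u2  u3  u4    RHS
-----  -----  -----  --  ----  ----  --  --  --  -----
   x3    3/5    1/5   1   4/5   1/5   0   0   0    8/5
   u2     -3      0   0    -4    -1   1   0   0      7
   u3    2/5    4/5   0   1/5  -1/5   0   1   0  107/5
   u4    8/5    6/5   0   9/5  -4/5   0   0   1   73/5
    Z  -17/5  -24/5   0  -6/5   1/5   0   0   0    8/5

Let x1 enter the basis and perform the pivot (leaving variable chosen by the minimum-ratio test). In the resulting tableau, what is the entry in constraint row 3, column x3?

Ratio test on column x1 — row 1: (8/5)/(3/5) = 8/3; row 2: entry -3 ≤ 0; row 3: (107/5)/(2/5) = 107/2; row 4: (73/5)/(8/5) = 73/8. Minimum is 8/3 at row 1 (x3 leaves); pivot element 3/5.
Divide row 1 by 3/5; eliminate column x1 from the other rows.
Row 3 update in column x3: 0 − (2/5)·(5/3) = -2/3.

-2/3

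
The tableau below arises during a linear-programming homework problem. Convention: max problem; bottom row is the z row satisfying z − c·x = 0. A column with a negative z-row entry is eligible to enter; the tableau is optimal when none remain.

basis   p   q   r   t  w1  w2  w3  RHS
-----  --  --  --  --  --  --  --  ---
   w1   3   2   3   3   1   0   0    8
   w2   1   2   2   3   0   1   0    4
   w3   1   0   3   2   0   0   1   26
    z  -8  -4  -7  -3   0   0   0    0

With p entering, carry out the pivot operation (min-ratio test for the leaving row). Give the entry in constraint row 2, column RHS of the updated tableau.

4/3

Ratio test on column p — row 1: 8/3 = 8/3; row 2: 4/1 = 4; row 3: 26/1 = 26. Minimum is 8/3 at row 1 (w1 leaves); pivot element 3.
Divide row 1 by 3; eliminate column p from the other rows.
Row 2 update in column RHS: 4 − 1·(8/3) = 4/3.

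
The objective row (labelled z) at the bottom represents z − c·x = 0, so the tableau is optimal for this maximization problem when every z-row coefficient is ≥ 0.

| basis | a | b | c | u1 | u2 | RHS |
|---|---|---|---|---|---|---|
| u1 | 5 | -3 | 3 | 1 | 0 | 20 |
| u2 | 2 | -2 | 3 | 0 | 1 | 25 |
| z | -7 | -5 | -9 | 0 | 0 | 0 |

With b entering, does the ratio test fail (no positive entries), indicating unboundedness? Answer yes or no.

Every constraint-row entry in column b is ≤ 0, so increasing b is unbounded.

yes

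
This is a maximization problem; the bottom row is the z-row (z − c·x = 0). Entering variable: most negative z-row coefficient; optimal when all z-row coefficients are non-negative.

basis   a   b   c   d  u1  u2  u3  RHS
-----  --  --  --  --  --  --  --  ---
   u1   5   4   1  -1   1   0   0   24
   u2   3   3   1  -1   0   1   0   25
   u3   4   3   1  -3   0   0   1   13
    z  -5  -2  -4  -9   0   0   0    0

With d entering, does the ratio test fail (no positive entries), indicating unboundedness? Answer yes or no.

yes

Every constraint-row entry in column d is ≤ 0, so increasing d is unbounded.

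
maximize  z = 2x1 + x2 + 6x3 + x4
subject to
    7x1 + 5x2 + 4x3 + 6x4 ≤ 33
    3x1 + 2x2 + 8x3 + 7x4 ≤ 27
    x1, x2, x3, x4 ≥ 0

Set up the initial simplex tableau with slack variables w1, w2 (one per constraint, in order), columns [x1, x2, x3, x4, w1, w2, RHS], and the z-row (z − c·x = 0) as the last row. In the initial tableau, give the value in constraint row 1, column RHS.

The RHS of constraint 1 is b_1 = 33.

33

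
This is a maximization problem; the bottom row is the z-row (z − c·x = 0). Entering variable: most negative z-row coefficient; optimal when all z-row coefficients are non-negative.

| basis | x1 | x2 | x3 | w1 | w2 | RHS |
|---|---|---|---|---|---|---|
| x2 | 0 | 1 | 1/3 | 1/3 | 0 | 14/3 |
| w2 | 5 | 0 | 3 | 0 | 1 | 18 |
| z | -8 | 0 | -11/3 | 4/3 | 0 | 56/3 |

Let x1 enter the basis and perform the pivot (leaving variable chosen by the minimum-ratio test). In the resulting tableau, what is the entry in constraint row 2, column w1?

Ratio test on column x1 — row 1: entry 0 ≤ 0; row 2: 18/5 = 18/5. Minimum is 18/5 at row 2 (w2 leaves); pivot element 5.
Divide row 2 by 5; eliminate column x1 from the other rows.
In the new row 2, the w1 entry is the old entry divided by the pivot: 0/5 = 0.

0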